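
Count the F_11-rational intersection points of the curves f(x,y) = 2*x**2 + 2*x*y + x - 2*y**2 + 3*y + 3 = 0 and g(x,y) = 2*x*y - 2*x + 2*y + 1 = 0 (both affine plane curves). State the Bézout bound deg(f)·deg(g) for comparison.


Common zeros: ∅; count = 0; Bézout bound = 4.

deg(f) = 2, deg(g) = 2, so Bézout bound = 4.
Scan x ∈ F_11. For each x, list the y ∈ F_11 with f(x, y) ≡ 0 and those with g(x, y) ≡ 0 (mod 11); the common zeros in that column are the intersection.
  x = 0: f ≡ 0 at y ∈ {9}; g ≡ 0 at y ∈ {5}; common: ∅.
  x = 1: f ≡ 0 at y ∈ ∅; g ≡ 0 at y ∈ {3}; common: ∅.
  x = 2: f ≡ 0 at y ∈ ∅; g ≡ 0 at y ∈ {6}; common: ∅.
  x = 3: f ≡ 0 at y ∈ {3, 7}; g ≡ 0 at y ∈ {2}; common: ∅.
  x = 4: f ≡ 0 at y ∈ {5, 6}; g ≡ 0 at y ∈ {4}; common: ∅.
  x = 5: f ≡ 0 at y ∈ ∅; g ≡ 0 at y ∈ {9}; common: ∅.
  x = 6: f ≡ 0 at y ∈ {6, 7}; g ≡ 0 at y ∈ {0}; common: ∅.
  x = 7: f ≡ 0 at y ∈ {5, 9}; g ≡ 0 at y ∈ {7}; common: ∅.
  x = 8: f ≡ 0 at y ∈ ∅; g ≡ 0 at y ∈ {10}; common: ∅.
  x = 9: f ≡ 0 at y ∈ ∅; g ≡ 0 at y ∈ {8}; common: ∅.
  x = 10: f ≡ 0 at y ∈ {3}; g ≡ 0 at y ∈ ∅; common: ∅.
Collecting: common zeros = ∅, so the count is 0.
Comparison with the Bézout bound: 0 ≤ 4 = deg(f)·deg(g), as expected for curves with no common component (the affine F_11-count falls short of the bound because intersections may lie at infinity, over extension fields, or carry multiplicity).


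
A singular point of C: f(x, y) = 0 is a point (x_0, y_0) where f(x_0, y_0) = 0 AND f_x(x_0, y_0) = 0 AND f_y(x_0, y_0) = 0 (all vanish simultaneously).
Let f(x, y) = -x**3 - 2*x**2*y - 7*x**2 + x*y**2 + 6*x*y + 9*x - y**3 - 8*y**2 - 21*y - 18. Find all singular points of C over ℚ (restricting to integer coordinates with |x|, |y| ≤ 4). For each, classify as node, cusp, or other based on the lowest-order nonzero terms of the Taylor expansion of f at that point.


Singular points: {(0, -3)}; classification: node.

Compute partial derivatives:
  f_x = -3*x**2 - 4*x*y - 14*x + y**2 + 6*y + 9.
  f_y = -2*x**2 + 2*x*y + 6*x - 3*y**2 - 16*y - 21.
Scan x_0 ∈ {−4, ..., 4}. For each x_0, f_y(x_0, y) is a polynomial in y; find its integer roots y ∈ {−4, ..., 4}, then test f_x and f at those candidates.
  x = -4: f_y(-4, y) = -3*y**2 - 24*y - 77; no integer root y with |y| ≤ 4.
  x = -3: f_y(-3, y) = -3*y**2 - 22*y - 57; no integer root y with |y| ≤ 4.
  x = -2: f_y(-2, y) = -3*y**2 - 20*y - 41; no integer root y with |y| ≤ 4.
  x = -1: f_y(-1, y) = -3*y**2 - 18*y - 29; no integer root y with |y| ≤ 4.
  x = 0: f_y(0, y) = -3*y**2 - 16*y - 21; vanishes at y ∈ {-3}. (0, -3): f_x = 0, f = 0 — SINGULAR.
  x = 1: f_y(1, y) = -3*y**2 - 14*y - 17; no integer root y with |y| ≤ 4.
  x = 2: f_y(2, y) = -3*y**2 - 12*y - 17; no integer root y with |y| ≤ 4.
  x = 3: f_y(3, y) = -3*y**2 - 10*y - 21; no integer root y with |y| ≤ 4.
  x = 4: f_y(4, y) = -3*y**2 - 8*y - 29; no integer root y with |y| ≤ 4.
Only singular point on the grid: (0, -3).
Classify: substitute x = 0 + u, y = -3 + v and expand: f = -u**3 - 2*u**2*v - u**2 + u*v**2 - v**3 + v**2.
No constant or linear terms (consistent with a singular point). Quadratic part: -u**2 + v**2. Cubic part: -u**3 - 2*u**2*v + u*v**2 - v**3.
The quadratic part v**2 - u**2 = (v − u)(v + u) splits into two distinct linear factors, so there are two distinct tangent lines y − -3 = ±(x − 0) — this is a node (ordinary double point).
Classification: node.


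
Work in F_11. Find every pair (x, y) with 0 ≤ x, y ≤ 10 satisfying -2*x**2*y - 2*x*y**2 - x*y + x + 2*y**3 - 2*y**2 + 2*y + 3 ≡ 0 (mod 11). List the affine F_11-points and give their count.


Affine F_11-points: {(0, 7), (1, 6), (2, 7), (5, 1), (7, 8), (8, 0), (10, 6), (10, 8)}; count = 8.

For each of the 121 pairs (x, y) ∈ F_11², evaluate f(x, y) mod 11. Record the zeros.
  x = 0: [0↦3, 1↦5, 2↦4, 3↦1, 4↦8, 5↦4, 6↦1, 7↦0, 8↦2, 9↦8, 10↦8]  zeros at y ∈ {7}
  x = 1: [0↦4, 1↦1, 2↦2, 3↦8, 4↦9, 5↦6, 6↦0, 7↦3, 8↦5, 9↦7, 10↦10]  zeros at y ∈ {6}
  x = 2: [0↦5, 1↦4, 2↦3, 3↦3, 4↦5, 5↦10, 6↦8, 7↦0, 8↦9, 9↦3, 10↦5]  zeros at y ∈ {7}
  x = 3: [0↦6, 1↦3, 2↦7, 3↦8, 4↦7, 5↦5, 6↦3, 7↦2, 8↦3, 9↦7, 10↦4]  zeros at y ∈ ∅
  x = 4: [0↦7, 1↦9, 2↦3, 3↦1, 4↦4, 5↦2, 6↦7, 7↦9, 8↦9, 9↦8, 10↦7]  zeros at y ∈ ∅
  x = 5: [0↦8, 1↦0, 2↦2, 3↦4, 4↦7, 5↦1, 6↦9, 7↦10, 8↦5, 9↦6, 10↦3]  zeros at y ∈ {1}
  x = 6: [0↦9, 1↦9, 2↦4, 3↦6, 4↦5, 5↦2, 6↦9, 7↦5, 8↦2, 9↦1, 10↦3]  zeros at y ∈ ∅
  x = 7: [0↦10, 1↦3, 2↦9, 3↦7, 4↦9, 5↦5, 6↦7, 7↦5, 8↦0, 9↦4, 10↦7]  zeros at y ∈ {8}
  x = 8: [0↦0, 1↦4, 2↦6, 3↦7, 4↦8, 5↦10, 6↦3, 7↦10, 8↦10, 9↦4, 10↦4]  zeros at y ∈ {0}
  x = 9: [0↦1, 1↦1, 2↦6, 3↦6, 4↦2, 5↦6, 6↦8, 7↦9, 8↦10, 9↦1, 10↦5]  zeros at y ∈ ∅
  x = 10: [0↦2, 1↦5, 2↦9, 3↦4, 4↦2, 5↦4, 6↦0, 7↦2, 8↦0, 9↦6, 10↦10]  zeros at y ∈ {6, 8}
Collecting zeros: affine points = {(0, 7), (1, 6), (2, 7), (5, 1), (7, 8), (8, 0), (10, 6), (10, 8)}.
Total count |C(F_11)_aff| = 8.


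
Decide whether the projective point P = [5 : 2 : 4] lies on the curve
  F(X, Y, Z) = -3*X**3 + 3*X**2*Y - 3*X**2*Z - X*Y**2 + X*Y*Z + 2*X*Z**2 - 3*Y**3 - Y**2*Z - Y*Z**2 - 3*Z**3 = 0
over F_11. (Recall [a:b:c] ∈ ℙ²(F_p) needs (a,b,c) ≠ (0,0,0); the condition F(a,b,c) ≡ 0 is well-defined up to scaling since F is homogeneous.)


F(5,2,4) ≡ 7 (mod 11); P is NOT on the curve.

Evaluate F(5, 2, 4) term-by-term (mod 11).
  -3*X**3 ↦ -3·125·1·1 = -375
  3*X**2*Y ↦ 3·25·2·1 = 150
  -3*X**2*Z ↦ -3·25·1·4 = -300
  -X*Y**2 ↦ -1·5·4·1 = -20
  X*Y*Z ↦ 1·5·2·4 = 40
  2*X*Z**2 ↦ 2·5·1·16 = 160
  -3*Y**3 ↦ -3·1·8·1 = -24
  -Y**2*Z ↦ -1·1·4·4 = -16
  -Y*Z**2 ↦ -1·1·2·16 = -32
  -3*Z**3 ↦ -3·1·1·64 = -192
Sum: F(5, 2, 4) = (-375) + (150) + (-300) + (-20) + (40) + (160) + (-24) + (-16) + (-32) + (-192) = -609.
Reducing mod 11: -609 ≡ 7 (mod 11).
Since F(a, b, c) ≡ 7 ≠ 0 (mod 11), P does NOT lie on the curve.


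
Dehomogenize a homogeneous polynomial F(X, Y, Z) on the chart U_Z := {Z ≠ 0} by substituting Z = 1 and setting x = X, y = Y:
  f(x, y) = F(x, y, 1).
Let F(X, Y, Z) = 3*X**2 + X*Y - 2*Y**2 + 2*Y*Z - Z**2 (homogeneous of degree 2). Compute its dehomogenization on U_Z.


f(x, y) = 3*x**2 + x*y - 2*y**2 + 2*y - 1

On U_Z we set Z = 1. Each monomial c·X^i·Y^j·Z^k in F becomes c·x^i·y^j·1^k = c·x^i·y^j.
Substituting Z = 1: F(X, Y, 1) = 3*x**2 + x*y - 2*y**2 + 2*y - 1.
Note: deg(f) ≤ deg(F) = 2; strict inequality happens when F is divisible by Z (lost terms).


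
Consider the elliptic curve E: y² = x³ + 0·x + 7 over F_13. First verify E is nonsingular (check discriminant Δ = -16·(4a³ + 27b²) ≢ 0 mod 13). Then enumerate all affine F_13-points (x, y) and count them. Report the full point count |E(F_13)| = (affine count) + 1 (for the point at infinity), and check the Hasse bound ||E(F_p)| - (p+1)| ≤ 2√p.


Affine points = {(7, 5), (7, 8), (8, 5), (8, 8), (11, 5), (11, 8)}; affine count = 6; |E(F_13)| = 7.

Discriminant check: Δ ∝ 4a³ + 27b² = 4·0³ + 27·7² = 4·0 + 27·49 ≡ 10 (mod 13). Nonzero ⇒ E is nonsingular.
For each x ∈ F_13, compute rhs = x³ + 0·x + 7 mod 13, then count y ∈ F_13 with y² ≡ rhs.
  x = 0: rhs = 7, matching y values: none (0 points).
  x = 1: rhs = 8, matching y values: none (0 points).
  x = 2: rhs = 2, matching y values: none (0 points).
  x = 3: rhs = 8, matching y values: none (0 points).
  x = 4: rhs = 6, matching y values: none (0 points).
  x = 5: rhs = 2, matching y values: none (0 points).
  x = 6: rhs = 2, matching y values: none (0 points).
  x = 7: rhs = 12, matching y values: 5, 8 (2 points).
  x = 8: rhs = 12, matching y values: 5, 8 (2 points).
  x = 9: rhs = 8, matching y values: none (0 points).
  x = 10: rhs = 6, matching y values: none (0 points).
  x = 11: rhs = 12, matching y values: 5, 8 (2 points).
  x = 12: rhs = 6, matching y values: none (0 points).
Total affine count: 6.
Full point count |E(F_13)| = 6 + 1 = 7.
Hasse bound: |7 − (13+1)| = |-7| = 7 ≤ 2√13 ≈ 7.2111 ✓.


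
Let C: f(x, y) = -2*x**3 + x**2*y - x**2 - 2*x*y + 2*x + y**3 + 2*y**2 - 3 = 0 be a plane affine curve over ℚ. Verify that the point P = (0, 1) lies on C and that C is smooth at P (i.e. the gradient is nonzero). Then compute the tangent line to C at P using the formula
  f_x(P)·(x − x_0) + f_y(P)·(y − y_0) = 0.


Tangent line at P: 7*y - 7 = 0.

Step 1: f(0, 1) = 0, so P lies on C.
Step 2: partial derivatives
  f_x(x, y) = -6*x**2 + 2*x*y - 2*x - 2*y + 2, f_y(x, y) = x**2 - 2*x + 3*y**2 + 4*y.
  f_x(P) = 0, f_y(P) = 7 (gradient nonzero, so P is smooth).
Step 3: tangent line at P: 0·(x − 0) + 7·(y − 1) = 0.
Expanding: 7*y - 7 = 0.


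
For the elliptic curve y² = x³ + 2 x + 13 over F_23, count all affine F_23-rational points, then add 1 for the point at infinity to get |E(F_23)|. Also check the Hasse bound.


Affine points = {(0, 6), (0, 17), (1, 4), (1, 19), (2, 5), (2, 18), (3, 0), (4, 4), (4, 19), (7, 5), (7, 18), (8, 9), (8, 14), (9, 1), (9, 22), (11, 3), (11, 20), (14, 5), (14, 18), (16, 1), (16, 22), (18, 4), (18, 19), (20, 7), (20, 16), (21, 1), (21, 22)}; affine count = 27; |E(F_23)| = 28.

Discriminant check: Δ ∝ 4a³ + 27b² = 4·2³ + 27·13² = 4·8 + 27·169 ≡ 18 (mod 23). Nonzero ⇒ E is nonsingular.
For each x ∈ F_23, compute rhs = x³ + 2·x + 13 mod 23, then count y ∈ F_23 with y² ≡ rhs.
  x = 0: rhs = 13, matching y values: 6, 17 (2 points).
  x = 1: rhs = 16, matching y values: 4, 19 (2 points).
  x = 2: rhs = 2, matching y values: 5, 18 (2 points).
  x = 3: rhs = 0, matching y values: 0 (1 points).
  x = 4: rhs = 16, matching y values: 4, 19 (2 points).
  x = 5: rhs = 10, matching y values: none (0 points).
  x = 6: rhs = 11, matching y values: none (0 points).
  x = 7: rhs = 2, matching y values: 5, 18 (2 points).
  x = 8: rhs = 12, matching y values: 9, 14 (2 points).
  x = 9: rhs = 1, matching y values: 1, 22 (2 points).
  x = 10: rhs = 21, matching y values: none (0 points).
  x = 11: rhs = 9, matching y values: 3, 20 (2 points).
  x = 12: rhs = 17, matching y values: none (0 points).
  x = 13: rhs = 5, matching y values: none (0 points).
  x = 14: rhs = 2, matching y values: 5, 18 (2 points).
  x = 15: rhs = 14, matching y values: none (0 points).
  x = 16: rhs = 1, matching y values: 1, 22 (2 points).
  x = 17: rhs = 15, matching y values: none (0 points).
  x = 18: rhs = 16, matching y values: 4, 19 (2 points).
  x = 19: rhs = 10, matching y values: none (0 points).
  x = 20: rhs = 3, matching y values: 7, 16 (2 points).
  x = 21: rhs = 1, matching y values: 1, 22 (2 points).
  x = 22: rhs = 10, matching y values: none (0 points).
Total affine count: 27.
Full point count |E(F_23)| = 27 + 1 = 28.
Hasse bound: |28 − (23+1)| = |4| = 4 ≤ 2√23 ≈ 9.5917 ✓.


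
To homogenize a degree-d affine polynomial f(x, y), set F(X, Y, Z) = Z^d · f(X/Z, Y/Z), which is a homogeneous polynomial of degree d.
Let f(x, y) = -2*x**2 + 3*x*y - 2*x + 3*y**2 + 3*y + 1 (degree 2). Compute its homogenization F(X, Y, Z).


F(X, Y, Z) = -2*X**2 + 3*X*Y - 2*X*Z + 3*Y**2 + 3*Y*Z + Z**2

deg(f) = 2.
Substitute x = X/Z, y = Y/Z into f, then multiply by Z^2.
  monomial -2·x^2·y^0 ↦ -2·X^2·Y^0·Z^0.
  monomial 3·x^1·y^1 ↦ 3·X^1·Y^1·Z^0.
  monomial -2·x^1·y^0 ↦ -2·X^1·Y^0·Z^1.
  monomial 3·x^0·y^2 ↦ 3·X^0·Y^2·Z^0.
  monomial 3·x^0·y^1 ↦ 3·X^0·Y^1·Z^1.
  monomial 1·x^0·y^0 ↦ 1·X^0·Y^0·Z^2.
Collecting: F(X, Y, Z) = -2*X**2 + 3*X*Y - 2*X*Z + 3*Y**2 + 3*Y*Z + Z**2.


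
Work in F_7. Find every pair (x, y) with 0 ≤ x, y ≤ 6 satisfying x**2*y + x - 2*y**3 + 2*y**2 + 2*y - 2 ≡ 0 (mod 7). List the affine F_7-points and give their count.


Affine F_7-points: {(0, 1), (0, 6), (1, 3), (1, 6), (2, 0), (5, 2), (6, 1)}; count = 7.

For each of the 49 pairs (x, y) ∈ F_7², evaluate f(x, y) mod 7. Record the zeros.
  x = 0: [0↦5, 1↦0, 2↦1, 3↦3, 4↦1, 5↦4, 6↦0]  zeros at y ∈ {1, 6}
  x = 1: [0↦6, 1↦2, 2↦4, 3↦0, 4↦6, 5↦3, 6↦0]  zeros at y ∈ {3, 6}
  x = 2: [0↦0, 1↦6, 2↦4, 3↦3, 4↦5, 5↦5, 6↦5]  zeros at y ∈ {0}
  x = 3: [0↦1, 1↦5, 2↦1, 3↦5, 4↦5, 5↦3, 6↦1]  zeros at y ∈ ∅
  x = 4: [0↦2, 1↦6, 2↦2, 3↦6, 4↦6, 5↦4, 6↦2]  zeros at y ∈ ∅
  x = 5: [0↦3, 1↦2, 2↦0, 3↦6, 4↦1, 5↦1, 6↦1]  zeros at y ∈ {2}
  x = 6: [0↦4, 1↦0, 2↦2, 3↦5, 4↦4, 5↦1, 6↦5]  zeros at y ∈ {1}
Collecting zeros: affine points = {(0, 1), (0, 6), (1, 3), (1, 6), (2, 0), (5, 2), (6, 1)}.
Total count |C(F_7)_aff| = 7.


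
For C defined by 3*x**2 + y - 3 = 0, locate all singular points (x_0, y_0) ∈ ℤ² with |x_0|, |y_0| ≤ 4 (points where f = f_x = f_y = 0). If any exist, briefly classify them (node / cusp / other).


No singular points in the scanned grid; C is smooth there.

Compute partial derivatives:
  f_x = 6*x.
  f_y = 1.
f_y = 1 is a nonzero constant, so f_y never vanishes: no point (x, y) can satisfy f = f_x = f_y = 0. In particular no (x, y) ∈ {−4, ..., 4}² is singular; the curve is smooth.


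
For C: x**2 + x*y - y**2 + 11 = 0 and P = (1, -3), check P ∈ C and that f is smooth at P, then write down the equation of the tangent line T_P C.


Tangent line at P: -x + 7*y + 22 = 0.

Step 1: f(1, -3) = 0, so P lies on C.
Step 2: partial derivatives
  f_x(x, y) = 2*x + y, f_y(x, y) = x - 2*y.
  f_x(P) = -1, f_y(P) = 7 (gradient nonzero, so P is smooth).
Step 3: tangent line at P: -1·(x − 1) + 7·(y − -3) = 0.
Expanding: -x + 7*y + 22 = 0.


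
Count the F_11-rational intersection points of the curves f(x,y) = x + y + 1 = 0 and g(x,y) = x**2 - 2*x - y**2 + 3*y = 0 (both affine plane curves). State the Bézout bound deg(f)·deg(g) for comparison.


Common zeros: {(1, 9)}; count = 1; Bézout bound = 2.

deg(f) = 1, deg(g) = 2, so Bézout bound = 2.
Scan x ∈ F_11. For each x, list the y ∈ F_11 with f(x, y) ≡ 0 and those with g(x, y) ≡ 0 (mod 11); the common zeros in that column are the intersection.
  x = 0: f ≡ 0 at y ∈ {10}; g ≡ 0 at y ∈ {0, 3}; common: ∅.
  x = 1: f ≡ 0 at y ∈ {9}; g ≡ 0 at y ∈ {5, 9}; common: {9}.
  x = 2: f ≡ 0 at y ∈ {8}; g ≡ 0 at y ∈ {0, 3}; common: ∅.
  x = 3: f ≡ 0 at y ∈ {7}; g ≡ 0 at y ∈ ∅; common: ∅.
  x = 4: f ≡ 0 at y ∈ {6}; g ≡ 0 at y ∈ ∅; common: ∅.
  x = 5: f ≡ 0 at y ∈ {5}; g ≡ 0 at y ∈ {4, 10}; common: ∅.
  x = 6: f ≡ 0 at y ∈ {4}; g ≡ 0 at y ∈ ∅; common: ∅.
  x = 7: f ≡ 0 at y ∈ {3}; g ≡ 0 at y ∈ ∅; common: ∅.
  x = 8: f ≡ 0 at y ∈ {2}; g ≡ 0 at y ∈ {4, 10}; common: ∅.
  x = 9: f ≡ 0 at y ∈ {1}; g ≡ 0 at y ∈ ∅; common: ∅.
  x = 10: f ≡ 0 at y ∈ {0}; g ≡ 0 at y ∈ ∅; common: ∅.
Collecting: common zeros = {(1, 9)}, so the count is 1.
Comparison with the Bézout bound: 1 ≤ 2 = deg(f)·deg(g), as expected for curves with no common component (the affine F_11-count falls short of the bound because intersections may lie at infinity, over extension fields, or carry multiplicity).


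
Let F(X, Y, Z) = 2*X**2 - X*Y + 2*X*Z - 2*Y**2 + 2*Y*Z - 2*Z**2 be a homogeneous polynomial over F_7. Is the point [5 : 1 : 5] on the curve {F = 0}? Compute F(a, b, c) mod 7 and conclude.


F(5,1,5) ≡ 4 (mod 7); P is NOT on the curve.

Evaluate F(5, 1, 5) term-by-term (mod 7).
  2*X**2 ↦ 2·25·1·1 = 50
  -X*Y ↦ -1·5·1·1 = -5
  2*X*Z ↦ 2·5·1·5 = 50
  -2*Y**2 ↦ -2·1·1·1 = -2
  2*Y*Z ↦ 2·1·1·5 = 10
  -2*Z**2 ↦ -2·1·1·25 = -50
Sum: F(5, 1, 5) = (50) + (-5) + (50) + (-2) + (10) + (-50) = 53.
Reducing mod 7: 53 ≡ 4 (mod 7).
Since F(a, b, c) ≡ 4 ≠ 0 (mod 7), P does NOT lie on the curve.


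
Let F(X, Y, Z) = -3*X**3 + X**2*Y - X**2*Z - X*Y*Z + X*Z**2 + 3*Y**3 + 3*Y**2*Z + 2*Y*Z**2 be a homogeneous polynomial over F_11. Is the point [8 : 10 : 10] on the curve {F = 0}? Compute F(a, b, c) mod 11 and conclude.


F(8,10,10) ≡ 7 (mod 11); P is NOT on the curve.

Evaluate F(8, 10, 10) term-by-term (mod 11).
  -3*X**3 ↦ -3·512·1·1 = -1536
  X**2*Y ↦ 1·64·10·1 = 640
  -X**2*Z ↦ -1·64·1·10 = -640
  -X*Y*Z ↦ -1·8·10·10 = -800
  X*Z**2 ↦ 1·8·1·100 = 800
  3*Y**3 ↦ 3·1·1000·1 = 3000
  3*Y**2*Z ↦ 3·1·100·10 = 3000
  2*Y*Z**2 ↦ 2·1·10·100 = 2000
Sum: F(8, 10, 10) = (-1536) + (640) + (-640) + (-800) + (800) + (3000) + (3000) + (2000) = 6464.
Reducing mod 11: 6464 ≡ 7 (mod 11).
Since F(a, b, c) ≡ 7 ≠ 0 (mod 11), P does NOT lie on the curve.


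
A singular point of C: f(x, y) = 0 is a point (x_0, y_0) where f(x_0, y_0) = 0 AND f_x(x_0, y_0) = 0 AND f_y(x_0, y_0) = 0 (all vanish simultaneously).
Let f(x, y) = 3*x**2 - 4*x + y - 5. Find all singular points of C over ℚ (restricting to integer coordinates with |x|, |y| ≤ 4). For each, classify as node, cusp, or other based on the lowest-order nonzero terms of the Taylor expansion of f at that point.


No singular points in the scanned grid; C is smooth there.

Compute partial derivatives:
  f_x = 6*x - 4.
  f_y = 1.
f_y = 1 is a nonzero constant, so f_y never vanishes: no point (x, y) can satisfy f = f_x = f_y = 0. In particular no (x, y) ∈ {−4, ..., 4}² is singular; the curve is smooth.


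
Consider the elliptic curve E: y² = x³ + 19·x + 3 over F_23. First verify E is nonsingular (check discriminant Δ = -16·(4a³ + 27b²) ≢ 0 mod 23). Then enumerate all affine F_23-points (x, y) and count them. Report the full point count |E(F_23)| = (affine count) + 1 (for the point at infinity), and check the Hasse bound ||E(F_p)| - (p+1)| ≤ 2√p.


Affine points = {(0, 7), (0, 16), (1, 0), (2, 7), (2, 16), (3, 8), (3, 15), (5, 4), (5, 19), (8, 0), (9, 11), (9, 12), (11, 5), (11, 18), (12, 2), (12, 21), (13, 3), (13, 20), (14, 0), (15, 11), (15, 12), (17, 8), (17, 15), (18, 6), (18, 17), (19, 1), (19, 22), (21, 7), (21, 16), (22, 11), (22, 12)}; affine count = 31; |E(F_23)| = 32.

Discriminant check: Δ ∝ 4a³ + 27b² = 4·19³ + 27·3² = 4·6859 + 27·9 ≡ 10 (mod 23). Nonzero ⇒ E is nonsingular.
For each x ∈ F_23, compute rhs = x³ + 19·x + 3 mod 23, then count y ∈ F_23 with y² ≡ rhs.
  x = 0: rhs = 3, matching y values: 7, 16 (2 points).
  x = 1: rhs = 0, matching y values: 0 (1 points).
  x = 2: rhs = 3, matching y values: 7, 16 (2 points).
  x = 3: rhs = 18, matching y values: 8, 15 (2 points).
  x = 4: rhs = 5, matching y values: none (0 points).
  x = 5: rhs = 16, matching y values: 4, 19 (2 points).
  x = 6: rhs = 11, matching y values: none (0 points).
  x = 7: rhs = 19, matching y values: none (0 points).
  x = 8: rhs = 0, matching y values: 0 (1 points).
  x = 9: rhs = 6, matching y values: 11, 12 (2 points).
  x = 10: rhs = 20, matching y values: none (0 points).
  x = 11: rhs = 2, matching y values: 5, 18 (2 points).
  x = 12: rhs = 4, matching y values: 2, 21 (2 points).
  x = 13: rhs = 9, matching y values: 3, 20 (2 points).
  x = 14: rhs = 0, matching y values: 0 (1 points).
  x = 15: rhs = 6, matching y values: 11, 12 (2 points).
  x = 16: rhs = 10, matching y values: none (0 points).
  x = 17: rhs = 18, matching y values: 8, 15 (2 points).
  x = 18: rhs = 13, matching y values: 6, 17 (2 points).
  x = 19: rhs = 1, matching y values: 1, 22 (2 points).
  x = 20: rhs = 11, matching y values: none (0 points).
  x = 21: rhs = 3, matching y values: 7, 16 (2 points).
  x = 22: rhs = 6, matching y values: 11, 12 (2 points).
Total affine count: 31.
Full point count |E(F_23)| = 31 + 1 = 32.
Hasse bound: |32 − (23+1)| = |8| = 8 ≤ 2√23 ≈ 9.5917 ✓.


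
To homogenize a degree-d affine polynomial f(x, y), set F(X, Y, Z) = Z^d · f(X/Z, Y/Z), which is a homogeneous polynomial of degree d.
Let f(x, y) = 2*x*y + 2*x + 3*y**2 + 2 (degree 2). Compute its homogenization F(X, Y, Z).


F(X, Y, Z) = 2*X*Y + 2*X*Z + 3*Y**2 + 2*Z**2

deg(f) = 2.
Substitute x = X/Z, y = Y/Z into f, then multiply by Z^2.
  monomial 2·x^1·y^1 ↦ 2·X^1·Y^1·Z^0.
  monomial 2·x^1·y^0 ↦ 2·X^1·Y^0·Z^1.
  monomial 3·x^0·y^2 ↦ 3·X^0·Y^2·Z^0.
  monomial 2·x^0·y^0 ↦ 2·X^0·Y^0·Z^2.
Collecting: F(X, Y, Z) = 2*X*Y + 2*X*Z + 3*Y**2 + 2*Z**2.


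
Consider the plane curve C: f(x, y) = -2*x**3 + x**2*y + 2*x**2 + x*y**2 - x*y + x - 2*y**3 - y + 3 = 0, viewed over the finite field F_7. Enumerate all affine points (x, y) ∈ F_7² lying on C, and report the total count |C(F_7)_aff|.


Affine F_7-points: {(0, 1), (0, 5), (1, 4), (2, 6), (3, 3)}; count = 5.

For each of the 49 pairs (x, y) ∈ F_7², evaluate f(x, y) mod 7. Record the zeros.
  x = 0: [0↦3, 1↦0, 2↦6, 3↦2, 4↦4, 5↦0, 6↦6]  zeros at y ∈ {1, 5}
  x = 1: [0↦4, 1↦2, 2↦4, 3↦5, 4↦0, 5↦5, 6↦1]  zeros at y ∈ {4}
  x = 2: [0↦4, 1↦5, 2↦5, 3↦6, 4↦3, 5↦5, 6↦0]  zeros at y ∈ {6}
  x = 3: [0↦5, 1↦4, 2↦4, 3↦0, 4↦1, 5↦2, 6↦5]  zeros at y ∈ {3}
  x = 4: [0↦2, 1↦1, 2↦3, 3↦3, 4↦3, 5↦5, 6↦4]  zeros at y ∈ ∅
  x = 5: [0↦4, 1↦5, 2↦4, 3↦3, 4↦4, 5↦2, 6↦6]  zeros at y ∈ ∅
  x = 6: [0↦6, 1↦4, 2↦2, 3↦2, 4↦6, 5↦2, 6↦6]  zeros at y ∈ ∅
Collecting zeros: affine points = {(0, 1), (0, 5), (1, 4), (2, 6), (3, 3)}.
Total count |C(F_7)_aff| = 5.


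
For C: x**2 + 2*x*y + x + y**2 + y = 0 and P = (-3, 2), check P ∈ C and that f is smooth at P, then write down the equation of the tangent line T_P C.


Tangent line at P: -x - y - 1 = 0.

Step 1: f(-3, 2) = 0, so P lies on C.
Step 2: partial derivatives
  f_x(x, y) = 2*x + 2*y + 1, f_y(x, y) = 2*x + 2*y + 1.
  f_x(P) = -1, f_y(P) = -1 (gradient nonzero, so P is smooth).
Step 3: tangent line at P: -1·(x − -3) + -1·(y − 2) = 0.
Expanding: -x - y - 1 = 0.


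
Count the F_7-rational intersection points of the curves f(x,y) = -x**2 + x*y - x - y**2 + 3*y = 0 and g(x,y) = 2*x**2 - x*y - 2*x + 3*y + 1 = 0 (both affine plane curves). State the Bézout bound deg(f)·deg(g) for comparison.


Common zeros: {(2, 2)}; count = 1; Bézout bound = 4.

deg(f) = 2, deg(g) = 2, so Bézout bound = 4.
Scan x ∈ F_7. For each x, list the y ∈ F_7 with f(x, y) ≡ 0 and those with g(x, y) ≡ 0 (mod 7); the common zeros in that column are the intersection.
  x = 0: f ≡ 0 at y ∈ {0, 3}; g ≡ 0 at y ∈ {2}; common: ∅.
  x = 1: f ≡ 0 at y ∈ {5, 6}; g ≡ 0 at y ∈ {3}; common: ∅.
  x = 2: f ≡ 0 at y ∈ {2, 3}; g ≡ 0 at y ∈ {2}; common: {2}.
  x = 3: f ≡ 0 at y ∈ {1, 5}; g ≡ 0 at y ∈ ∅; common: ∅.
  x = 4: f ≡ 0 at y ∈ {1, 6}; g ≡ 0 at y ∈ {4}; common: ∅.
  x = 5: f ≡ 0 at y ∈ {4}; g ≡ 0 at y ∈ {3}; common: ∅.
  x = 6: f ≡ 0 at y ∈ {0, 2}; g ≡ 0 at y ∈ {4}; common: ∅.
Collecting: common zeros = {(2, 2)}, so the count is 1.
Comparison with the Bézout bound: 1 ≤ 4 = deg(f)·deg(g), as expected for curves with no common component (the affine F_7-count falls short of the bound because intersections may lie at infinity, over extension fields, or carry multiplicity).


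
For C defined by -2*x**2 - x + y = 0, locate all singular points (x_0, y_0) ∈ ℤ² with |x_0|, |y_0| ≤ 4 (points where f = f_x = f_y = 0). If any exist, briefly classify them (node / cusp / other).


No singular points in the scanned grid; C is smooth there.

Compute partial derivatives:
  f_x = -4*x - 1.
  f_y = 1.
f_y = 1 is a nonzero constant, so f_y never vanishes: no point (x, y) can satisfy f = f_x = f_y = 0. In particular no (x, y) ∈ {−4, ..., 4}² is singular; the curve is smooth.


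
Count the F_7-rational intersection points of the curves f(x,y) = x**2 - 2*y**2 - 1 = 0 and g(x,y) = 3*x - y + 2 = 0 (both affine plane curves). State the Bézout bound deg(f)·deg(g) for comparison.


Common zeros: ∅; count = 0; Bézout bound = 2.

deg(f) = 2, deg(g) = 1, so Bézout bound = 2.
Scan x ∈ F_7. For each x, list the y ∈ F_7 with f(x, y) ≡ 0 and those with g(x, y) ≡ 0 (mod 7); the common zeros in that column are the intersection.
  x = 0: f ≡ 0 at y ∈ ∅; g ≡ 0 at y ∈ {2}; common: ∅.
  x = 1: f ≡ 0 at y ∈ {0}; g ≡ 0 at y ∈ {5}; common: ∅.
  x = 2: f ≡ 0 at y ∈ ∅; g ≡ 0 at y ∈ {1}; common: ∅.
  x = 3: f ≡ 0 at y ∈ {2, 5}; g ≡ 0 at y ∈ {4}; common: ∅.
  x = 4: f ≡ 0 at y ∈ {2, 5}; g ≡ 0 at y ∈ {0}; common: ∅.
  x = 5: f ≡ 0 at y ∈ ∅; g ≡ 0 at y ∈ {3}; common: ∅.
  x = 6: f ≡ 0 at y ∈ {0}; g ≡ 0 at y ∈ {6}; common: ∅.
Collecting: common zeros = ∅, so the count is 0.
Comparison with the Bézout bound: 0 ≤ 2 = deg(f)·deg(g), as expected for curves with no common component (the affine F_7-count falls short of the bound because intersections may lie at infinity, over extension fields, or carry multiplicity).


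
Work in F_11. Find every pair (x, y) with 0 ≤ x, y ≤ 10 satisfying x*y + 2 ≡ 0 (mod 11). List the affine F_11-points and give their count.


Affine F_11-points: {(1, 9), (2, 10), (3, 3), (4, 5), (5, 4), (6, 7), (7, 6), (8, 8), (9, 1), (10, 2)}; count = 10.

For each of the 121 pairs (x, y) ∈ F_11², evaluate f(x, y) mod 11. Record the zeros.
  x = 0: [0↦2, 1↦2, 2↦2, 3↦2, 4↦2, 5↦2, 6↦2, 7↦2, 8↦2, 9↦2, 10↦2]  zeros at y ∈ ∅
  x = 1: [0↦2, 1↦3, 2↦4, 3↦5, 4↦6, 5↦7, 6↦8, 7↦9, 8↦10, 9↦0, 10↦1]  zeros at y ∈ {9}
  x = 2: [0↦2, 1↦4, 2↦6, 3↦8, 4↦10, 5↦1, 6↦3, 7↦5, 8↦7, 9↦9, 10↦0]  zeros at y ∈ {10}
  x = 3: [0↦2, 1↦5, 2↦8, 3↦0, 4↦3, 5↦6, 6↦9, 7↦1, 8↦4, 9↦7, 10↦10]  zeros at y ∈ {3}
  x = 4: [0↦2, 1↦6, 2↦10, 3↦3, 4↦7, 5↦0, 6↦4, 7↦8, 8↦1, 9↦5, 10↦9]  zeros at y ∈ {5}
  x = 5: [0↦2, 1↦7, 2↦1, 3↦6, 4↦0, 5↦5, 6↦10, 7↦4, 8↦9, 9↦3, 10↦8]  zeros at y ∈ {4}
  x = 6: [0↦2, 1↦8, 2↦3, 3↦9, 4↦4, 5↦10, 6↦5, 7↦0, 8↦6, 9↦1, 10↦7]  zeros at y ∈ {7}
  x = 7: [0↦2, 1↦9, 2↦5, 3↦1, 4↦8, 5↦4, 6↦0, 7↦7, 8↦3, 9↦10, 10↦6]  zeros at y ∈ {6}
  x = 8: [0↦2, 1↦10, 2↦7, 3↦4, 4↦1, 5↦9, 6↦6, 7↦3, 8↦0, 9↦8, 10↦5]  zeros at y ∈ {8}
  x = 9: [0↦2, 1↦0, 2↦9, 3↦7, 4↦5, 5↦3, 6↦1, 7↦10, 8↦8, 9↦6, 10↦4]  zeros at y ∈ {1}
  x = 10: [0↦2, 1↦1, 2↦0, 3↦10, 4↦9, 5↦8, 6↦7, 7↦6, 8↦5, 9↦4, 10↦3]  zeros at y ∈ {2}
Collecting zeros: affine points = {(1, 9), (2, 10), (3, 3), (4, 5), (5, 4), (6, 7), (7, 6), (8, 8), (9, 1), (10, 2)}.
Total count |C(F_11)_aff| = 10.


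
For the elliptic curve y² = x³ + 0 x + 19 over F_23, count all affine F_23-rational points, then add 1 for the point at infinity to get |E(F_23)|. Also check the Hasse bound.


Affine points = {(2, 2), (2, 21), (3, 0), (5, 11), (5, 12), (8, 5), (8, 18), (9, 9), (9, 14), (11, 4), (11, 19), (13, 10), (13, 13), (14, 7), (14, 16), (15, 6), (15, 17), (18, 3), (18, 20), (19, 1), (19, 22), (22, 8), (22, 15)}; affine count = 23; |E(F_23)| = 24.

Discriminant check: Δ ∝ 4a³ + 27b² = 4·0³ + 27·19² = 4·0 + 27·361 ≡ 18 (mod 23). Nonzero ⇒ E is nonsingular.
For each x ∈ F_23, compute rhs = x³ + 0·x + 19 mod 23, then count y ∈ F_23 with y² ≡ rhs.
  x = 0: rhs = 19, matching y values: none (0 points).
  x = 1: rhs = 20, matching y values: none (0 points).
  x = 2: rhs = 4, matching y values: 2, 21 (2 points).
  x = 3: rhs = 0, matching y values: 0 (1 points).
  x = 4: rhs = 14, matching y values: none (0 points).
  x = 5: rhs = 6, matching y values: 11, 12 (2 points).
  x = 6: rhs = 5, matching y values: none (0 points).
  x = 7: rhs = 17, matching y values: none (0 points).
  x = 8: rhs = 2, matching y values: 5, 18 (2 points).
  x = 9: rhs = 12, matching y values: 9, 14 (2 points).
  x = 10: rhs = 7, matching y values: none (0 points).
  x = 11: rhs = 16, matching y values: 4, 19 (2 points).
  x = 12: rhs = 22, matching y values: none (0 points).
  x = 13: rhs = 8, matching y values: 10, 13 (2 points).
  x = 14: rhs = 3, matching y values: 7, 16 (2 points).
  x = 15: rhs = 13, matching y values: 6, 17 (2 points).
  x = 16: rhs = 21, matching y values: none (0 points).
  x = 17: rhs = 10, matching y values: none (0 points).
  x = 18: rhs = 9, matching y values: 3, 20 (2 points).
  x = 19: rhs = 1, matching y values: 1, 22 (2 points).
  x = 20: rhs = 15, matching y values: none (0 points).
  x = 21: rhs = 11, matching y values: none (0 points).
  x = 22: rhs = 18, matching y values: 8, 15 (2 points).
Total affine count: 23.
Full point count |E(F_23)| = 23 + 1 = 24.
Hasse bound: |24 − (23+1)| = |0| = 0 ≤ 2√23 ≈ 9.5917 ✓.


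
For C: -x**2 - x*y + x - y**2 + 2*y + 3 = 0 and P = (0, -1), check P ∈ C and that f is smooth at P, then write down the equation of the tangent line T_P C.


Tangent line at P: 2*x + 4*y + 4 = 0.

Step 1: f(0, -1) = 0, so P lies on C.
Step 2: partial derivatives
  f_x(x, y) = -2*x - y + 1, f_y(x, y) = -x - 2*y + 2.
  f_x(P) = 2, f_y(P) = 4 (gradient nonzero, so P is smooth).
Step 3: tangent line at P: 2·(x − 0) + 4·(y − -1) = 0.
Expanding: 2*x + 4*y + 4 = 0.


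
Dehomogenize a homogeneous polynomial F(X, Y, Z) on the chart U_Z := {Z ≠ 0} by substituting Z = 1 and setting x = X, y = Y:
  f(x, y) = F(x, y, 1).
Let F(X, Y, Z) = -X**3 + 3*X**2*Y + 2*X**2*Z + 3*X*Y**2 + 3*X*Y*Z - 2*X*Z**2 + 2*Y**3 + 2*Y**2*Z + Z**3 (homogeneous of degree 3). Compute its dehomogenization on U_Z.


f(x, y) = -x**3 + 3*x**2*y + 2*x**2 + 3*x*y**2 + 3*x*y - 2*x + 2*y**3 + 2*y**2 + 1

On U_Z we set Z = 1. Each monomial c·X^i·Y^j·Z^k in F becomes c·x^i·y^j·1^k = c·x^i·y^j.
Substituting Z = 1: F(X, Y, 1) = -x**3 + 3*x**2*y + 2*x**2 + 3*x*y**2 + 3*x*y - 2*x + 2*y**3 + 2*y**2 + 1.
Note: deg(f) ≤ deg(F) = 3; strict inequality happens when F is divisible by Z (lost terms).


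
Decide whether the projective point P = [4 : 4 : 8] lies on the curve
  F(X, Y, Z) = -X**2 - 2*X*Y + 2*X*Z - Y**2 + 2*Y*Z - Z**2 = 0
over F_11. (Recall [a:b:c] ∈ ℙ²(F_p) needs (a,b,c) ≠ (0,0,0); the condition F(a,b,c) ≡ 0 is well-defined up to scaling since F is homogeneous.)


F(4,4,8) ≡ 0 (mod 11); P is on the curve.

Evaluate F(4, 4, 8) term-by-term (mod 11).
  -X**2 ↦ -1·16·1·1 = -16
  -2*X*Y ↦ -2·4·4·1 = -32
  2*X*Z ↦ 2·4·1·8 = 64
  -Y**2 ↦ -1·1·16·1 = -16
  2*Y*Z ↦ 2·1·4·8 = 64
  -Z**2 ↦ -1·1·1·64 = -64
Sum: F(4, 4, 8) = (-16) + (-32) + (64) + (-16) + (64) + (-64) = 0.
Reducing mod 11: 0 ≡ 0 (mod 11).
Since F(a, b, c) ≡ 0 (mod 11), P lies on the curve.


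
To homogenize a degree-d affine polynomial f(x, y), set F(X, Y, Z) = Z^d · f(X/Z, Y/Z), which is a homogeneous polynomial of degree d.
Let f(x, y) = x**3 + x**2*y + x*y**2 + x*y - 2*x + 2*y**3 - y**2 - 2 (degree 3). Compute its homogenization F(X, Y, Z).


F(X, Y, Z) = X**3 + X**2*Y + X*Y**2 + X*Y*Z - 2*X*Z**2 + 2*Y**3 - Y**2*Z - 2*Z**3

deg(f) = 3.
Substitute x = X/Z, y = Y/Z into f, then multiply by Z^3.
  monomial 1·x^3·y^0 ↦ 1·X^3·Y^0·Z^0.
  monomial 1·x^2·y^1 ↦ 1·X^2·Y^1·Z^0.
  monomial 1·x^1·y^2 ↦ 1·X^1·Y^2·Z^0.
  monomial 1·x^1·y^1 ↦ 1·X^1·Y^1·Z^1.
  monomial -2·x^1·y^0 ↦ -2·X^1·Y^0·Z^2.
  monomial 2·x^0·y^3 ↦ 2·X^0·Y^3·Z^0.
  monomial -1·x^0·y^2 ↦ -1·X^0·Y^2·Z^1.
  monomial -2·x^0·y^0 ↦ -2·X^0·Y^0·Z^3.
Collecting: F(X, Y, Z) = X**3 + X**2*Y + X*Y**2 + X*Y*Z - 2*X*Z**2 + 2*Y**3 - Y**2*Z - 2*Z**3.


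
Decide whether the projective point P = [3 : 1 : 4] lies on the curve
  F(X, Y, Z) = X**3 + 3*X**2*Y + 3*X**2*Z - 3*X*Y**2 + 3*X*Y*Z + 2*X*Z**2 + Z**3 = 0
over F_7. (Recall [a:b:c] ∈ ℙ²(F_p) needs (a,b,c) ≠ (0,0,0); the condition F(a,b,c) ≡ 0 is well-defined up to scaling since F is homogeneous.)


F(3,1,4) ≡ 6 (mod 7); P is NOT on the curve.

Evaluate F(3, 1, 4) term-by-term (mod 7).
  X**3 ↦ 1·27·1·1 = 27
  3*X**2*Y ↦ 3·9·1·1 = 27
  3*X**2*Z ↦ 3·9·1·4 = 108
  -3*X*Y**2 ↦ -3·3·1·1 = -9
  3*X*Y*Z ↦ 3·3·1·4 = 36
  2*X*Z**2 ↦ 2·3·1·16 = 96
  Z**3 ↦ 1·1·1·64 = 64
Sum: F(3, 1, 4) = (27) + (27) + (108) + (-9) + (36) + (96) + (64) = 349.
Reducing mod 7: 349 ≡ 6 (mod 7).
Since F(a, b, c) ≡ 6 ≠ 0 (mod 7), P does NOT lie on the curve.


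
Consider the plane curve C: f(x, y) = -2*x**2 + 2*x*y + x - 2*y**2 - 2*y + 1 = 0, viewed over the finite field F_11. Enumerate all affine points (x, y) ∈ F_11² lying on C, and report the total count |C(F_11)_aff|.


Affine F_11-points: {(0, 2), (0, 8), (1, 0), (3, 5), (3, 8), (5, 0), (5, 4), (6, 6), (6, 10), (8, 2), (8, 5), (10, 10)}; count = 12.

For each of the 121 pairs (x, y) ∈ F_11², evaluate f(x, y) mod 11. Record the zeros.
  x = 0: [0↦1, 1↦8, 2↦0, 3↦10, 4↦5, 5↦7, 6↦5, 7↦10, 8↦0, 9↦8, 10↦1]  zeros at y ∈ {2, 8}
  x = 1: [0↦0, 1↦9, 2↦3, 3↦4, 4↦1, 5↦5, 6↦5, 7↦1, 8↦4, 9↦3, 10↦9]  zeros at y ∈ {0}
  x = 2: [0↦6, 1↦6, 2↦2, 3↦5, 4↦4, 5↦10, 6↦1, 7↦10, 8↦4, 9↦5, 10↦2]  zeros at y ∈ ∅
  x = 3: [0↦8, 1↦10, 2↦8, 3↦2, 4↦3, 5↦0, 6↦4, 7↦4, 8↦0, 9↦3, 10↦2]  zeros at y ∈ {5, 8}
  x = 4: [0↦6, 1↦10, 2↦10, 3↦6, 4↦9, 5↦8, 6↦3, 7↦5, 8↦3, 9↦8, 10↦9]  zeros at y ∈ ∅
  x = 5: [0↦0, 1↦6, 2↦8, 3↦6, 4↦0, 5↦1, 6↦9, 7↦2, 8↦2, 9↦9, 10↦1]  zeros at y ∈ {0, 4}
  x = 6: [0↦1, 1↦9, 2↦2, 3↦2, 4↦9, 5↦1, 6↦0, 7↦6, 8↦8, 9↦6, 10↦0]  zeros at y ∈ {6, 10}
  x = 7: [0↦9, 1↦8, 2↦3, 3↦5, 4↦3, 5↦8, 6↦9, 7↦6, 8↦10, 9↦10, 10↦6]  zeros at y ∈ ∅
  x = 8: [0↦2, 1↦3, 2↦0, 3↦4, 4↦4, 5↦0, 6↦3, 7↦2, 8↦8, 9↦10, 10↦8]  zeros at y ∈ {2, 5}
  x = 9: [0↦2, 1↦5, 2↦4, 3↦10, 4↦1, 5↦10, 6↦4, 7↦5, 8↦2, 9↦6, 10↦6]  zeros at y ∈ ∅
  x = 10: [0↦9, 1↦3, 2↦4, 3↦1, 4↦5, 5↦5, 6↦1, 7↦4, 8↦3, 9↦9, 10↦0]  zeros at y ∈ {10}
Collecting zeros: affine points = {(0, 2), (0, 8), (1, 0), (3, 5), (3, 8), (5, 0), (5, 4), (6, 6), (6, 10), (8, 2), (8, 5), (10, 10)}.
Total count |C(F_11)_aff| = 12.


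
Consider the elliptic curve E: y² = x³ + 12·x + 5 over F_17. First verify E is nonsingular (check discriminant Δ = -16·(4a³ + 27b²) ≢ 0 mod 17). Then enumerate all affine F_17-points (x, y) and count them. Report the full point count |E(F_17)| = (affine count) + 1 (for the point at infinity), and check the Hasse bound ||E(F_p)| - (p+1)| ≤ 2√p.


Affine points = {(1, 1), (1, 16), (3, 0), (4, 7), (4, 10), (6, 2), (6, 15), (8, 1), (8, 16), (9, 3), (9, 14), (16, 3), (16, 14)}; affine count = 13; |E(F_17)| = 14.

Discriminant check: Δ ∝ 4a³ + 27b² = 4·12³ + 27·5² = 4·1728 + 27·25 ≡ 5 (mod 17). Nonzero ⇒ E is nonsingular.
For each x ∈ F_17, compute rhs = x³ + 12·x + 5 mod 17, then count y ∈ F_17 with y² ≡ rhs.
  x = 0: rhs = 5, matching y values: none (0 points).
  x = 1: rhs = 1, matching y values: 1, 16 (2 points).
  x = 2: rhs = 3, matching y values: none (0 points).
  x = 3: rhs = 0, matching y values: 0 (1 points).
  x = 4: rhs = 15, matching y values: 7, 10 (2 points).
  x = 5: rhs = 3, matching y values: none (0 points).
  x = 6: rhs = 4, matching y values: 2, 15 (2 points).
  x = 7: rhs = 7, matching y values: none (0 points).
  x = 8: rhs = 1, matching y values: 1, 16 (2 points).
  x = 9: rhs = 9, matching y values: 3, 14 (2 points).
  x = 10: rhs = 3, matching y values: none (0 points).
  x = 11: rhs = 6, matching y values: none (0 points).
  x = 12: rhs = 7, matching y values: none (0 points).
  x = 13: rhs = 12, matching y values: none (0 points).
  x = 14: rhs = 10, matching y values: none (0 points).
  x = 15: rhs = 7, matching y values: none (0 points).
  x = 16: rhs = 9, matching y values: 3, 14 (2 points).
Total affine count: 13.
Full point count |E(F_17)| = 13 + 1 = 14.
Hasse bound: |14 − (17+1)| = |-4| = 4 ≤ 2√17 ≈ 8.2462 ✓.


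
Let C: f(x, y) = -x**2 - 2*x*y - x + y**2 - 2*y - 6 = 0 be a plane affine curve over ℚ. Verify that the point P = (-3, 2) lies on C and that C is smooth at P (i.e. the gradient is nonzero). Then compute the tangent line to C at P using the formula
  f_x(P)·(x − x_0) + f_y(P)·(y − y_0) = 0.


Tangent line at P: x + 8*y - 13 = 0.

Step 1: f(-3, 2) = 0, so P lies on C.
Step 2: partial derivatives
  f_x(x, y) = -2*x - 2*y - 1, f_y(x, y) = -2*x + 2*y - 2.
  f_x(P) = 1, f_y(P) = 8 (gradient nonzero, so P is smooth).
Step 3: tangent line at P: 1·(x − -3) + 8·(y − 2) = 0.
Expanding: x + 8*y - 13 = 0.


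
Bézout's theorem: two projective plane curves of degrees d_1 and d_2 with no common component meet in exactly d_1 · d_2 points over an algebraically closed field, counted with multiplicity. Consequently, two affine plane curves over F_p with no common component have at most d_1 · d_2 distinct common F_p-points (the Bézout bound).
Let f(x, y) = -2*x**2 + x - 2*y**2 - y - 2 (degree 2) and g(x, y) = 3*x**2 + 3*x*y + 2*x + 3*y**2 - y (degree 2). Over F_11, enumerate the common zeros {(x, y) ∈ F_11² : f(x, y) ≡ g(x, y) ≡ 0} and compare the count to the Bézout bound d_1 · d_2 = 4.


Common zeros: ∅; count = 0; Bézout bound = 4.

deg(f) = 2, deg(g) = 2, so Bézout bound = 4.
Scan x ∈ F_11. For each x, list the y ∈ F_11 with f(x, y) ≡ 0 and those with g(x, y) ≡ 0 (mod 11); the common zeros in that column are the intersection.
  x = 0: f ≡ 0 at y ∈ ∅; g ≡ 0 at y ∈ {0, 4}; common: ∅.
  x = 1: f ≡ 0 at y ∈ ∅; g ≡ 0 at y ∈ ∅; common: ∅.
  x = 2: f ≡ 0 at y ∈ {1, 4}; g ≡ 0 at y ∈ {6, 7}; common: ∅.
  x = 3: f ≡ 0 at y ∈ ∅; g ≡ 0 at y ∈ {0, 1}; common: ∅.
  x = 4: f ≡ 0 at y ∈ {1, 4}; g ≡ 0 at y ∈ ∅; common: ∅.
  x = 5: f ≡ 0 at y ∈ ∅; g ≡ 0 at y ∈ {3, 7}; common: ∅.
  x = 6: f ≡ 0 at y ∈ ∅; g ≡ 0 at y ∈ {3, 6}; common: ∅.
  x = 7: f ≡ 0 at y ∈ {7, 9}; g ≡ 0 at y ∈ ∅; common: ∅.
  x = 8: f ≡ 0 at y ∈ {2, 3}; g ≡ 0 at y ∈ ∅; common: ∅.
  x = 9: f ≡ 0 at y ∈ {2, 3}; g ≡ 0 at y ∈ ∅; common: ∅.
  x = 10: f ≡ 0 at y ∈ {7, 9}; g ≡ 0 at y ∈ {1, 4}; common: ∅.
Collecting: common zeros = ∅, so the count is 0.
Comparison with the Bézout bound: 0 ≤ 4 = deg(f)·deg(g), as expected for curves with no common component (the affine F_11-count falls short of the bound because intersections may lie at infinity, over extension fields, or carry multiplicity).


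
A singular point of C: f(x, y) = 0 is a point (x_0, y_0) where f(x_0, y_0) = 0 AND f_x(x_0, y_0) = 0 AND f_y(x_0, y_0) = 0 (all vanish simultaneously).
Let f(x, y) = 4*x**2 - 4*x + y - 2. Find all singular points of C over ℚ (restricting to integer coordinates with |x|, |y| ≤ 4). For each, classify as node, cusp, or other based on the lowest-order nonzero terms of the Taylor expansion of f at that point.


No singular points in the scanned grid; C is smooth there.

Compute partial derivatives:
  f_x = 8*x - 4.
  f_y = 1.
f_y = 1 is a nonzero constant, so f_y never vanishes: no point (x, y) can satisfy f = f_x = f_y = 0. In particular no (x, y) ∈ {−4, ..., 4}² is singular; the curve is smooth.


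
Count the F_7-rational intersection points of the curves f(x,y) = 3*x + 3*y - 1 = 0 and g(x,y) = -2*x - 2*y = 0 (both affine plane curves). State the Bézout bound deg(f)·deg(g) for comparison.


Common zeros: ∅; count = 0; Bézout bound = 1.

deg(f) = 1, deg(g) = 1, so Bézout bound = 1.
Scan x ∈ F_7. For each x, list the y ∈ F_7 with f(x, y) ≡ 0 and those with g(x, y) ≡ 0 (mod 7); the common zeros in that column are the intersection.
  x = 0: f ≡ 0 at y ∈ {5}; g ≡ 0 at y ∈ {0}; common: ∅.
  x = 1: f ≡ 0 at y ∈ {4}; g ≡ 0 at y ∈ {6}; common: ∅.
  x = 2: f ≡ 0 at y ∈ {3}; g ≡ 0 at y ∈ {5}; common: ∅.
  x = 3: f ≡ 0 at y ∈ {2}; g ≡ 0 at y ∈ {4}; common: ∅.
  x = 4: f ≡ 0 at y ∈ {1}; g ≡ 0 at y ∈ {3}; common: ∅.
  x = 5: f ≡ 0 at y ∈ {0}; g ≡ 0 at y ∈ {2}; common: ∅.
  x = 6: f ≡ 0 at y ∈ {6}; g ≡ 0 at y ∈ {1}; common: ∅.
Collecting: common zeros = ∅, so the count is 0.
Comparison with the Bézout bound: 0 ≤ 1 = deg(f)·deg(g), as expected for curves with no common component (the affine F_7-count falls short of the bound because intersections may lie at infinity, over extension fields, or carry multiplicity).


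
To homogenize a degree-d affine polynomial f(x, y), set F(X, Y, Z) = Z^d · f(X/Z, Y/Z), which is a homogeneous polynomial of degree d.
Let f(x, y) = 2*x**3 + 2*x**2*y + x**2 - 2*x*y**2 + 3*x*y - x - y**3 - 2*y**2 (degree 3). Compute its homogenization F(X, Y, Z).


F(X, Y, Z) = 2*X**3 + 2*X**2*Y + X**2*Z - 2*X*Y**2 + 3*X*Y*Z - X*Z**2 - Y**3 - 2*Y**2*Z

deg(f) = 3.
Substitute x = X/Z, y = Y/Z into f, then multiply by Z^3.
  monomial 2·x^3·y^0 ↦ 2·X^3·Y^0·Z^0.
  monomial 2·x^2·y^1 ↦ 2·X^2·Y^1·Z^0.
  monomial 1·x^2·y^0 ↦ 1·X^2·Y^0·Z^1.
  monomial -2·x^1·y^2 ↦ -2·X^1·Y^2·Z^0.
  monomial 3·x^1·y^1 ↦ 3·X^1·Y^1·Z^1.
  monomial -1·x^1·y^0 ↦ -1·X^1·Y^0·Z^2.
  monomial -1·x^0·y^3 ↦ -1·X^0·Y^3·Z^0.
  monomial -2·x^0·y^2 ↦ -2·X^0·Y^2·Z^1.
Collecting: F(X, Y, Z) = 2*X**3 + 2*X**2*Y + X**2*Z - 2*X*Y**2 + 3*X*Y*Z - X*Z**2 - Y**3 - 2*Y**2*Z.
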